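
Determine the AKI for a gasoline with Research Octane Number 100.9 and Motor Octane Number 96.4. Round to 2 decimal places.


AKI = (RON + MON) / 2
AKI = (100.9 + 96.4) / 2
AKI = 197.3 / 2 = 98.65


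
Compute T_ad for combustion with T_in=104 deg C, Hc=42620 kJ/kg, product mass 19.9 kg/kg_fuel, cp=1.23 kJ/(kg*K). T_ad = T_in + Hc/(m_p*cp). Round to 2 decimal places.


T_ad = T_in + Hc / (m_p * cp)
Denominator = 19.9 * 1.23 = 24.4770
Temperature rise = 42620 / 24.4770 = 1741.23 K
T_ad = 104 + 1741.23 = 1845.23 deg C


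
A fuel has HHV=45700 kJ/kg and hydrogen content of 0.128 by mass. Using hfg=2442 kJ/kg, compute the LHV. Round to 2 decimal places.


LHV = HHV - hfg * 9 * H
Water correction = 2442 * 9 * 0.128 = 2813.184 kJ/kg
LHV = 45700 - 2813.184 = 42886.82 kJ/kg


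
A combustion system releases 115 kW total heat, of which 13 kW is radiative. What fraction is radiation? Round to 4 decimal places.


f_rad = Q_rad / Q_total
f_rad = 13 / 115 = 0.1130


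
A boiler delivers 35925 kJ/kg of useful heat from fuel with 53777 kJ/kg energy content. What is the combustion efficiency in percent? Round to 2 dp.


Efficiency = (Q_useful / Q_fuel) * 100
Efficiency = (35925 / 53777) * 100
Efficiency = 0.6680 * 100 = 66.80%


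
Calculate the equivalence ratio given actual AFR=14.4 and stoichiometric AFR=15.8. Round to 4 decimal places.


phi = AFR_stoich / AFR_actual
phi = 15.8 / 14.4 = 1.0972


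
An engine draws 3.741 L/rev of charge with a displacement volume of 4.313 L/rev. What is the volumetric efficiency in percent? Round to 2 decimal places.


eta_v = (V_actual / V_disp) * 100
Ratio = 3.741 / 4.313 = 0.8674
eta_v = 0.8674 * 100 = 86.74%


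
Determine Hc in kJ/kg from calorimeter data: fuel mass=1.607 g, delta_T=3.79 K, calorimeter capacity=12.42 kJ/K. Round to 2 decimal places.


Hc = C_cal * delta_T / m_fuel
Q_released = 12.42 * 3.79 = 47.0718 kJ
m_fuel = 1.607 g = 1.607/1000 kg = 0.001607 kg
Hc = 47.0718 / 0.001607 = 29291.72 kJ/kg


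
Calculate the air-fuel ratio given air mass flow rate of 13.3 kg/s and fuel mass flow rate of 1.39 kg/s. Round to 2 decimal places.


AFR = m_air / m_fuel
AFR = 13.3 / 1.39 = 9.57


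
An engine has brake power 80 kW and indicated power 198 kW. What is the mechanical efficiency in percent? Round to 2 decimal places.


eta_mech = (BP / IP) * 100
Ratio = 80 / 198 = 0.4040
eta_mech = 0.4040 * 100 = 40.40%


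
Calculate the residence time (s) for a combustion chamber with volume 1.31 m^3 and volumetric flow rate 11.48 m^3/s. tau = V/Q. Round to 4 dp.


tau = V / Q_flow
tau = 1.31 / 11.48 = 0.1141 s


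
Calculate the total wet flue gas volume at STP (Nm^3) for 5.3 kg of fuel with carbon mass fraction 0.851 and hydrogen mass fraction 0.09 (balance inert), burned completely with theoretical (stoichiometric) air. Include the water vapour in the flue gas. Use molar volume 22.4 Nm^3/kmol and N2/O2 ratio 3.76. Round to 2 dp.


Per kg fuel: CO2 = (C/12 kmol)*22.4 = (0.851/12)*22.4 = 1.58853 Nm^3
Per kg fuel: H2O = (H/2 kmol)*22.4 = (0.09/2)*22.4 = 1.00800 Nm^3
O2 needed per kg fuel = C/12 + H/4 = 0.851/12 + 0.09/4 = 0.09341667 kmol
Per kg fuel: N2 = O2*3.76*22.4 = 0.09341667*3.76*22.4 = 7.86793 Nm^3
Total per kg = 1.58853 + 1.00800 + 7.86793 = 10.46446 Nm^3
Total = 10.46446 * 5.3 = 55.46 Nm^3


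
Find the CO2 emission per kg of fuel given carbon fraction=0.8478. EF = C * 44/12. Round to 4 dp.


EF = C_frac * (M_CO2 / M_C)
EF = 0.8478 * (44/12)
EF = 0.8478 * 3.666667 = 3.1086 kg_CO2/kg_fuel


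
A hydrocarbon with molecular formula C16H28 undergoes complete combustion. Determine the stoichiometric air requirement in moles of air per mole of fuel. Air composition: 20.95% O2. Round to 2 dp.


Balanced combustion: C16H28 + 23 O2 -> 16 CO2 + 14 H2O
O2 needed = C + H/4 = 16 + 28/4 = 23.00 moles
Air moles = O2 / 0.2095 = 23.00 / 0.2095 = 109.79 moles air


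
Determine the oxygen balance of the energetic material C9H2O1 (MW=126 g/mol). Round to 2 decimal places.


OB = -1600 * (2C + H/2 - O) / MW
Inner = 2*9 + 2/2 - 1 = 18.00
OB = -1600 * 18.00 / 126 = -228.57%


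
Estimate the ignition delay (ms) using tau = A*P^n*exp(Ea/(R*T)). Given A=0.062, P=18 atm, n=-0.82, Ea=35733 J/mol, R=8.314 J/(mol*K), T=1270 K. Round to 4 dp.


tau = A * P^n * exp(Ea/(R*T))
P^n = 18^(-0.82) = 0.09347093
Ea/(R*T) = 35733/(8.314*1270) = 3.384198
exp(Ea/(R*T)) = 29.494323
tau = 0.062 * 0.09347093 * 29.494323 = 0.1709 ms


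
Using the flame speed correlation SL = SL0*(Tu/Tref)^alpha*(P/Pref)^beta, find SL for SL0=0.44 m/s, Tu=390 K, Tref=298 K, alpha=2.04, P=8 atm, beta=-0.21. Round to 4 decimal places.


SL = SL0 * (Tu/Tref)^alpha * (P/Pref)^beta
T ratio = 390/298 = 1.30872483
(T ratio)^alpha = 1.30872483^2.04 = 1.731293
(P/Pref)^beta = 8^(-0.21) = 0.646176
SL = 0.44 * 1.731293 * 0.646176 = 0.4922 m/s


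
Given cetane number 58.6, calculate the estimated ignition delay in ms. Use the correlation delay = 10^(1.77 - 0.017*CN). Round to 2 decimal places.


delay = 10^(1.77 - 0.017*CN)
Exponent = 1.77 - 0.017*58.6 = 0.7738
delay = 10^0.7738 = 5.94 ms


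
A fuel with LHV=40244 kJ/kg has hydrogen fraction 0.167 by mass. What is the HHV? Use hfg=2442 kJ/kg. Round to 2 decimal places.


HHV = LHV + hfg * 9 * H
Water addition = 2442 * 9 * 0.167 = 3670.326 kJ/kg
HHV = 40244 + 3670.326 = 43914.33 kJ/kg


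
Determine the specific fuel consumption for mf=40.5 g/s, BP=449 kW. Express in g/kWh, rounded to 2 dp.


SFC = (mf / BP) * 3600
Rate = 40.5 / 449 = 0.090200 g/(s*kW)
SFC = 0.090200 * 3600 = 324.72 g/kWh


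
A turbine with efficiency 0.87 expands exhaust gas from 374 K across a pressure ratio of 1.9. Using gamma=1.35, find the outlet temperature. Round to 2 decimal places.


T_out = T_in * (1 - eta * (1 - PR^(-(gamma-1)/gamma)))
Exponent = -(1.35-1)/1.35 = -0.25925926
PR^exp = 1.9^(-0.25925926) = 0.84670193
Factor = 1 - 0.87*(1 - 0.84670193) = 0.86663068
T_out = 374 * 0.86663068 = 324.12 K


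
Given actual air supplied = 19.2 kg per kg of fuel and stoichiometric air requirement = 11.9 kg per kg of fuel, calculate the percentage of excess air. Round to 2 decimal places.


Excess air = actual - stoichiometric = 19.2 - 11.9 = 7.30 kg/kg fuel
Excess air % = (excess / stoich) * 100 = (7.30 / 11.9) * 100 = 61.34%


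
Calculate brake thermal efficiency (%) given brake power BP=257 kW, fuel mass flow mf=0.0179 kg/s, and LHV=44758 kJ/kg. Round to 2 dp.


eta_BTE = (BP / (mf * LHV)) * 100
Denominator = 0.0179 * 44758 = 801.1682 kW
eta_BTE = (257 / 801.1682) * 100 = 32.08%


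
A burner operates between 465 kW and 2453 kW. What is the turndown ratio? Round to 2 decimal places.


TDR = Q_max / Q_min
TDR = 2453 / 465 = 5.28


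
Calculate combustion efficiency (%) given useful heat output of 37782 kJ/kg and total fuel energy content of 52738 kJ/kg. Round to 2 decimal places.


Efficiency = (Q_useful / Q_fuel) * 100
Efficiency = (37782 / 52738) * 100
Efficiency = 0.7164 * 100 = 71.64%


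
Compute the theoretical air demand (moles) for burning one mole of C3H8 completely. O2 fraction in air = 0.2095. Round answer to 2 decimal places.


Balanced combustion: C3H8 + 5 O2 -> 3 CO2 + 4 H2O
O2 needed = C + H/4 = 3 + 8/4 = 5.00 moles
Air moles = O2 / 0.2095 = 5.00 / 0.2095 = 23.87 moles air


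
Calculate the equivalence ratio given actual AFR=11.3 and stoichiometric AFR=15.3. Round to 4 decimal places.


phi = AFR_stoich / AFR_actual
phi = 15.3 / 11.3 = 1.3540


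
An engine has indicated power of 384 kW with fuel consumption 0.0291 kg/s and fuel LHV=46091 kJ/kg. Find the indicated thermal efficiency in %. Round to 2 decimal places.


eta_ith = (IP / (mf * LHV)) * 100
Denominator = 0.0291 * 46091 = 1341.2481 kW
eta_ith = (384 / 1341.2481) * 100 = 28.63%


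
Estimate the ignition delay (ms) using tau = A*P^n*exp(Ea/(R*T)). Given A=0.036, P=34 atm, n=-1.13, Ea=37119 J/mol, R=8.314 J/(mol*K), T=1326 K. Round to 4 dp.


tau = A * P^n * exp(Ea/(R*T))
P^n = 34^(-1.13) = 0.01859640
Ea/(R*T) = 37119/(8.314*1326) = 3.366997
exp(Ea/(R*T)) = 28.991334
tau = 0.036 * 0.01859640 * 28.991334 = 0.0194 ms


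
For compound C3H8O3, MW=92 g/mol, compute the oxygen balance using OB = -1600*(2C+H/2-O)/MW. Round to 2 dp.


OB = -1600 * (2C + H/2 - O) / MW
Inner = 2*3 + 8/2 - 3 = 7.00
OB = -1600 * 7.00 / 92 = -121.74%


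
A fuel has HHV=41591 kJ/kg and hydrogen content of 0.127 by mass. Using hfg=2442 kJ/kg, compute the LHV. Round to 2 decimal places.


LHV = HHV - hfg * 9 * H
Water correction = 2442 * 9 * 0.127 = 2791.206 kJ/kg
LHV = 41591 - 2791.206 = 38799.79 kJ/kg


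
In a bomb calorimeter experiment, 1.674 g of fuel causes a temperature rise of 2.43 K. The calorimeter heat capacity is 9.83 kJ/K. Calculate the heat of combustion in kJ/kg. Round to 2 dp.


Hc = C_cal * delta_T / m_fuel
Q_released = 9.83 * 2.43 = 23.8869 kJ
m_fuel = 1.674 g = 1.674/1000 kg = 0.001674 kg
Hc = 23.8869 / 0.001674 = 14269.35 kJ/kg


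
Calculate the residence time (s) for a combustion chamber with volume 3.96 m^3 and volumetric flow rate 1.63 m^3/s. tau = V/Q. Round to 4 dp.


tau = V / Q_flow
tau = 3.96 / 1.63 = 2.4294 s


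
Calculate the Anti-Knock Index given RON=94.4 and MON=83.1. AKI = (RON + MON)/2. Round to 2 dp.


AKI = (RON + MON) / 2
AKI = (94.4 + 83.1) / 2
AKI = 177.5 / 2 = 88.75


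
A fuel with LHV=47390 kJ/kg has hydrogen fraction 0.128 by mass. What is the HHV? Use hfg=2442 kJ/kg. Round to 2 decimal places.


HHV = LHV + hfg * 9 * H
Water addition = 2442 * 9 * 0.128 = 2813.184 kJ/kg
HHV = 47390 + 2813.184 = 50203.18 kJ/kg


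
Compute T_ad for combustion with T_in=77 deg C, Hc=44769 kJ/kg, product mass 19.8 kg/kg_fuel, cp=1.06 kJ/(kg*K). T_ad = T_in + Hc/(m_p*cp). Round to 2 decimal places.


T_ad = T_in + Hc / (m_p * cp)
Denominator = 19.8 * 1.06 = 20.9880
Temperature rise = 44769 / 20.9880 = 2133.08 K
T_ad = 77 + 2133.08 = 2210.08 deg C


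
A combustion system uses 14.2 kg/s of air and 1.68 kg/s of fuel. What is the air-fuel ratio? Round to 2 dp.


AFR = m_air / m_fuel
AFR = 14.2 / 1.68 = 8.45


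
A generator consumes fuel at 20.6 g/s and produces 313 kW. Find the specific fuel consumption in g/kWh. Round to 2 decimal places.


SFC = (mf / BP) * 3600
Rate = 20.6 / 313 = 0.065815 g/(s*kW)
SFC = 0.065815 * 3600 = 236.93 g/kWh


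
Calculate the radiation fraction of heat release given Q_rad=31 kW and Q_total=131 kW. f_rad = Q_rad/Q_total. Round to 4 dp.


f_rad = Q_rad / Q_total
f_rad = 31 / 131 = 0.2366


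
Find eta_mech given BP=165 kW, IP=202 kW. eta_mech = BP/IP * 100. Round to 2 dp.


eta_mech = (BP / IP) * 100
Ratio = 165 / 202 = 0.8168
eta_mech = 0.8168 * 100 = 81.68%


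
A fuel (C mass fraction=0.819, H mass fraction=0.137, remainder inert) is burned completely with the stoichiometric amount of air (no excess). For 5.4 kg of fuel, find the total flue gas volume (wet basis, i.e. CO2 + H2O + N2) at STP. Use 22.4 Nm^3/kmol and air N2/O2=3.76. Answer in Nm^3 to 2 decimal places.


Per kg fuel: CO2 = (C/12 kmol)*22.4 = (0.819/12)*22.4 = 1.52880 Nm^3
Per kg fuel: H2O = (H/2 kmol)*22.4 = (0.137/2)*22.4 = 1.53440 Nm^3
O2 needed per kg fuel = C/12 + H/4 = 0.819/12 + 0.137/4 = 0.10250000 kmol
Per kg fuel: N2 = O2*3.76*22.4 = 0.10250000*3.76*22.4 = 8.63296 Nm^3
Total per kg = 1.52880 + 1.53440 + 8.63296 = 11.69616 Nm^3
Total = 11.69616 * 5.4 = 63.16 Nm^3


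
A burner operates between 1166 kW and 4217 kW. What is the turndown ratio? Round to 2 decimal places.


TDR = Q_max / Q_min
TDR = 4217 / 1166 = 3.62


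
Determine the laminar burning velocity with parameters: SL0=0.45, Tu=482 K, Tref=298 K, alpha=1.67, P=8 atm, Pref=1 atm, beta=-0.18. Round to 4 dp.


SL = SL0 * (Tu/Tref)^alpha * (P/Pref)^beta
T ratio = 482/298 = 1.61744966
(T ratio)^alpha = 1.61744966^1.67 = 2.232273
(P/Pref)^beta = 8^(-0.18) = 0.687771
SL = 0.45 * 2.232273 * 0.687771 = 0.6909 m/s


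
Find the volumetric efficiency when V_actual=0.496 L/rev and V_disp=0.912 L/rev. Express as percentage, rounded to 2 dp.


eta_v = (V_actual / V_disp) * 100
Ratio = 0.496 / 0.912 = 0.5439
eta_v = 0.5439 * 100 = 54.39%


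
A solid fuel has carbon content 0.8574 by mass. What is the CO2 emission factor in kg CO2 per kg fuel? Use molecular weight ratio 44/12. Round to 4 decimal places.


EF = C_frac * (M_CO2 / M_C)
EF = 0.8574 * (44/12)
EF = 0.8574 * 3.666667 = 3.1438 kg_CO2/kg_fuel


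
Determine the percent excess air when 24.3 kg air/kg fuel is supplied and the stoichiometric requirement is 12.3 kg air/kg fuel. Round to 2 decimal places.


Excess air = actual - stoichiometric = 24.3 - 12.3 = 12.00 kg/kg fuel
Excess air % = (excess / stoich) * 100 = (12.00 / 12.3) * 100 = 97.56%


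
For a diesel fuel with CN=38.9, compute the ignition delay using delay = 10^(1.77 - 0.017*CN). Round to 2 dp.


delay = 10^(1.77 - 0.017*CN)
Exponent = 1.77 - 0.017*38.9 = 1.1087
delay = 10^1.1087 = 12.84 ms


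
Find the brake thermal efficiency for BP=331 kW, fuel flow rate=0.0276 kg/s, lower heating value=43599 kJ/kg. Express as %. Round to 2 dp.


eta_BTE = (BP / (mf * LHV)) * 100
Denominator = 0.0276 * 43599 = 1203.3324 kW
eta_BTE = (331 / 1203.3324) * 100 = 27.51%


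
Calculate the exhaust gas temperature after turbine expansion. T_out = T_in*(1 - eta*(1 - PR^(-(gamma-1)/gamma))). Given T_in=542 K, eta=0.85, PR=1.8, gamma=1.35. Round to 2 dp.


T_out = T_in * (1 - eta * (1 - PR^(-(gamma-1)/gamma)))
Exponent = -(1.35-1)/1.35 = -0.25925926
PR^exp = 1.8^(-0.25925926) = 0.85865408
Factor = 1 - 0.85*(1 - 0.85865408) = 0.87985597
T_out = 542 * 0.87985597 = 476.88 K


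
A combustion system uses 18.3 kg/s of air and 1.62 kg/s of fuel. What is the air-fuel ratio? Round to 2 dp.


AFR = m_air / m_fuel
AFR = 18.3 / 1.62 = 11.30


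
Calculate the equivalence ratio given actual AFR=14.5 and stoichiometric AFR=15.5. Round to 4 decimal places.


phi = AFR_stoich / AFR_actual
phi = 15.5 / 14.5 = 1.0690


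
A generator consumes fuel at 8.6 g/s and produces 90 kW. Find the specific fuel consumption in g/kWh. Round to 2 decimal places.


SFC = (mf / BP) * 3600
Rate = 8.6 / 90 = 0.095556 g/(s*kW)
SFC = 0.095556 * 3600 = 344.00 g/kWh


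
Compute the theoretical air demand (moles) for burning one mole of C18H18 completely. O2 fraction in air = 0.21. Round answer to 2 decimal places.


Balanced combustion: C18H18 + 22.5 O2 -> 18 CO2 + 9 H2O
O2 needed = C + H/4 = 18 + 18/4 = 22.50 moles
Air moles = O2 / 0.21 = 22.50 / 0.21 = 107.14 moles air


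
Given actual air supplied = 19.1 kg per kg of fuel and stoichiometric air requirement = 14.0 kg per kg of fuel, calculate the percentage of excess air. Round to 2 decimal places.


Excess air = actual - stoichiometric = 19.1 - 14.0 = 5.10 kg/kg fuel
Excess air % = (excess / stoich) * 100 = (5.10 / 14.0) * 100 = 36.43%


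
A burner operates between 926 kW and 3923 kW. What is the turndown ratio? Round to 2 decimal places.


TDR = Q_max / Q_min
TDR = 3923 / 926 = 4.24


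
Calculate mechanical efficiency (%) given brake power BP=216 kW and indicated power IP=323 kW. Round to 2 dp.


eta_mech = (BP / IP) * 100
Ratio = 216 / 323 = 0.6687
eta_mech = 0.6687 * 100 = 66.87%


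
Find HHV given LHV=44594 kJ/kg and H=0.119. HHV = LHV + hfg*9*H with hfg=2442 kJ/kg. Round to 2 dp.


HHV = LHV + hfg * 9 * H
Water addition = 2442 * 9 * 0.119 = 2615.382 kJ/kg
HHV = 44594 + 2615.382 = 47209.38 kJ/kg


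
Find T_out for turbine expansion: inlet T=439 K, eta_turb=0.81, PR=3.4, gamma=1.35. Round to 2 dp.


T_out = T_in * (1 - eta * (1 - PR^(-(gamma-1)/gamma)))
Exponent = -(1.35-1)/1.35 = -0.25925926
PR^exp = 3.4^(-0.25925926) = 0.72813041
Factor = 1 - 0.81*(1 - 0.72813041) = 0.77978563
T_out = 439 * 0.77978563 = 342.33 K


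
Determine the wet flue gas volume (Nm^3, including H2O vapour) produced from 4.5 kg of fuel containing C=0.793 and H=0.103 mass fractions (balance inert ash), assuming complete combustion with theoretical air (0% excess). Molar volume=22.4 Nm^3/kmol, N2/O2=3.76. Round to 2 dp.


Per kg fuel: CO2 = (C/12 kmol)*22.4 = (0.793/12)*22.4 = 1.48027 Nm^3
Per kg fuel: H2O = (H/2 kmol)*22.4 = (0.103/2)*22.4 = 1.15360 Nm^3
O2 needed per kg fuel = C/12 + H/4 = 0.793/12 + 0.103/4 = 0.09183333 kmol
Per kg fuel: N2 = O2*3.76*22.4 = 0.09183333*3.76*22.4 = 7.73457 Nm^3
Total per kg = 1.48027 + 1.15360 + 7.73457 = 10.36844 Nm^3
Total = 10.36844 * 4.5 = 46.66 Nm^3


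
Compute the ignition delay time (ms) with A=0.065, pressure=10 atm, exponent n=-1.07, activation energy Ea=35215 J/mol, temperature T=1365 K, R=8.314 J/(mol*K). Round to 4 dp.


tau = A * P^n * exp(Ea/(R*T))
P^n = 10^(-1.07) = 0.08511380
Ea/(R*T) = 35215/(8.314*1365) = 3.103023
exp(Ea/(R*T)) = 22.265161
tau = 0.065 * 0.08511380 * 22.265161 = 0.1232 ms


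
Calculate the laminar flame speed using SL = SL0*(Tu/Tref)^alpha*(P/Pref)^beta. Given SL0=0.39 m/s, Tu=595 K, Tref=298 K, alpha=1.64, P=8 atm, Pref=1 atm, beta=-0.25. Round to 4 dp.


SL = SL0 * (Tu/Tref)^alpha * (P/Pref)^beta
T ratio = 595/298 = 1.99664430
(T ratio)^alpha = 1.99664430^1.64 = 3.108087
(P/Pref)^beta = 8^(-0.25) = 0.594604
SL = 0.39 * 3.108087 * 0.594604 = 0.7208 m/s


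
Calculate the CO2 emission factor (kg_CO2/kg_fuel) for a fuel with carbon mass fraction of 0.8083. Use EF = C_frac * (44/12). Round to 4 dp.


EF = C_frac * (M_CO2 / M_C)
EF = 0.8083 * (44/12)
EF = 0.8083 * 3.666667 = 2.9638 kg_CO2/kg_fuel


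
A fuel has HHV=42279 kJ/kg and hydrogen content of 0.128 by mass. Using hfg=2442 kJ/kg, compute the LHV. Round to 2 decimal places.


LHV = HHV - hfg * 9 * H
Water correction = 2442 * 9 * 0.128 = 2813.184 kJ/kg
LHV = 42279 - 2813.184 = 39465.82 kJ/kg


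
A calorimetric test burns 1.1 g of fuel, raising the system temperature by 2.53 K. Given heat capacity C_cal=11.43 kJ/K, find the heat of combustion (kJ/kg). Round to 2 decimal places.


Hc = C_cal * delta_T / m_fuel
Q_released = 11.43 * 2.53 = 28.9179 kJ
m_fuel = 1.1 g = 1.1/1000 kg = 0.001100 kg
Hc = 28.9179 / 0.001100 = 26289.00 kJ/kg


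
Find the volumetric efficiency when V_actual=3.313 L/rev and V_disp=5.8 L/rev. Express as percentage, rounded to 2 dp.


eta_v = (V_actual / V_disp) * 100
Ratio = 3.313 / 5.8 = 0.5712
eta_v = 0.5712 * 100 = 57.12%


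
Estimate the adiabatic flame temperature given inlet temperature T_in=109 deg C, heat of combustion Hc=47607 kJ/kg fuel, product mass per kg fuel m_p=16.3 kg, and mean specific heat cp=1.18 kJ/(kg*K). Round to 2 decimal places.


T_ad = T_in + Hc / (m_p * cp)
Denominator = 16.3 * 1.18 = 19.2340
Temperature rise = 47607 / 19.2340 = 2475.15 K
T_ad = 109 + 2475.15 = 2584.15 deg C


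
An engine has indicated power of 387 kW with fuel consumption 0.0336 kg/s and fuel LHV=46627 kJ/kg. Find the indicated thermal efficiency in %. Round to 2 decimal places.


eta_ith = (IP / (mf * LHV)) * 100
Denominator = 0.0336 * 46627 = 1566.6672 kW
eta_ith = (387 / 1566.6672) * 100 = 24.70%


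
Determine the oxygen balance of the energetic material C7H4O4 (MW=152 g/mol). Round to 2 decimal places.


OB = -1600 * (2C + H/2 - O) / MW
Inner = 2*7 + 4/2 - 4 = 12.00
OB = -1600 * 12.00 / 152 = -126.32%


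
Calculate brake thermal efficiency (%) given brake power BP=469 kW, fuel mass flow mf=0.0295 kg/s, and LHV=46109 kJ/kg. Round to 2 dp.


eta_BTE = (BP / (mf * LHV)) * 100
Denominator = 0.0295 * 46109 = 1360.2155 kW
eta_BTE = (469 / 1360.2155) * 100 = 34.48%


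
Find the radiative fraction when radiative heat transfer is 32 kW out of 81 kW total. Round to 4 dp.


f_rad = Q_rad / Q_total
f_rad = 32 / 81 = 0.3951


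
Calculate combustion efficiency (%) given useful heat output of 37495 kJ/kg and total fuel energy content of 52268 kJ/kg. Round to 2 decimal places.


Efficiency = (Q_useful / Q_fuel) * 100
Efficiency = (37495 / 52268) * 100
Efficiency = 0.7174 * 100 = 71.74%


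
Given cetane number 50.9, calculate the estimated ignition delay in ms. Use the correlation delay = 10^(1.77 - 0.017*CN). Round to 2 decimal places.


delay = 10^(1.77 - 0.017*CN)
Exponent = 1.77 - 0.017*50.9 = 0.9047
delay = 10^0.9047 = 8.03 ms


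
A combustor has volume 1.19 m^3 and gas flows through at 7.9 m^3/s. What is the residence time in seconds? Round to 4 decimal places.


tau = V / Q_flow
tau = 1.19 / 7.9 = 0.1506 s


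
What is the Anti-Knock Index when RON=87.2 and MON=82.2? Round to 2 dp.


AKI = (RON + MON) / 2
AKI = (87.2 + 82.2) / 2
AKI = 169.4 / 2 = 84.70


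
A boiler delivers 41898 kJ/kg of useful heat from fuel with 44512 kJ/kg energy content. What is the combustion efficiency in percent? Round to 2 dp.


Efficiency = (Q_useful / Q_fuel) * 100
Efficiency = (41898 / 44512) * 100
Efficiency = 0.9413 * 100 = 94.13%


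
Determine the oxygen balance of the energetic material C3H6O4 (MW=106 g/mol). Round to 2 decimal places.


OB = -1600 * (2C + H/2 - O) / MW
Inner = 2*3 + 6/2 - 4 = 5.00
OB = -1600 * 5.00 / 106 = -75.47%


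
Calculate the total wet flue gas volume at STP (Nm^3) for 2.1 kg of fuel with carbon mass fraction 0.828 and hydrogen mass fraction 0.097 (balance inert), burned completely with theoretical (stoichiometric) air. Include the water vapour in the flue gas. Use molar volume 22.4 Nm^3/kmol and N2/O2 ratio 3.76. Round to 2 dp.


Per kg fuel: CO2 = (C/12 kmol)*22.4 = (0.828/12)*22.4 = 1.54560 Nm^3
Per kg fuel: H2O = (H/2 kmol)*22.4 = (0.097/2)*22.4 = 1.08640 Nm^3
O2 needed per kg fuel = C/12 + H/4 = 0.828/12 + 0.097/4 = 0.09325000 kmol
Per kg fuel: N2 = O2*3.76*22.4 = 0.09325000*3.76*22.4 = 7.85389 Nm^3
Total per kg = 1.54560 + 1.08640 + 7.85389 = 10.48589 Nm^3
Total = 10.48589 * 2.1 = 22.02 Nm^3


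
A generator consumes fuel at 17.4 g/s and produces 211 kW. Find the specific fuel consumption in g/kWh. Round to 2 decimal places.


SFC = (mf / BP) * 3600
Rate = 17.4 / 211 = 0.082464 g/(s*kW)
SFC = 0.082464 * 3600 = 296.87 g/kWh


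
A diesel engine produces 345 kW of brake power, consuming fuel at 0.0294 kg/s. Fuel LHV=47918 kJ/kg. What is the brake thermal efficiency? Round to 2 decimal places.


eta_BTE = (BP / (mf * LHV)) * 100
Denominator = 0.0294 * 47918 = 1408.7892 kW
eta_BTE = (345 / 1408.7892) * 100 = 24.49%


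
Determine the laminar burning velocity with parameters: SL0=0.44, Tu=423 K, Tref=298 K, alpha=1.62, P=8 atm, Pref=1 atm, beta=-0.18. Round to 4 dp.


SL = SL0 * (Tu/Tref)^alpha * (P/Pref)^beta
T ratio = 423/298 = 1.41946309
(T ratio)^alpha = 1.41946309^1.62 = 1.763766
(P/Pref)^beta = 8^(-0.18) = 0.687771
SL = 0.44 * 1.763766 * 0.687771 = 0.5337 m/s


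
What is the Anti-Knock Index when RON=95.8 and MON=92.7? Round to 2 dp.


AKI = (RON + MON) / 2
AKI = (95.8 + 92.7) / 2
AKI = 188.5 / 2 = 94.25


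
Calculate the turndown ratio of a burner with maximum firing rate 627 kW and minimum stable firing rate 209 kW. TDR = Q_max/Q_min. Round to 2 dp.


TDR = Q_max / Q_min
TDR = 627 / 209 = 3.00


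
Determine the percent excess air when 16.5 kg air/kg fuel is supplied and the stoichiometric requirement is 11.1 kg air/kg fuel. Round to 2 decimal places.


Excess air = actual - stoichiometric = 16.5 - 11.1 = 5.40 kg/kg fuel
Excess air % = (excess / stoich) * 100 = (5.40 / 11.1) * 100 = 48.65%


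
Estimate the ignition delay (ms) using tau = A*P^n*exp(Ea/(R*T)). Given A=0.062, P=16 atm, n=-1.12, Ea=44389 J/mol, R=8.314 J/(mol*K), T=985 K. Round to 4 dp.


tau = A * P^n * exp(Ea/(R*T))
P^n = 16^(-1.12) = 0.04481110
Ea/(R*T) = 44389/(8.314*985) = 5.420372
exp(Ea/(R*T)) = 225.963214
tau = 0.062 * 0.04481110 * 225.963214 = 0.6278 ms


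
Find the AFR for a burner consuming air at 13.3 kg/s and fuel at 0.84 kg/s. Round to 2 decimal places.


AFR = m_air / m_fuel
AFR = 13.3 / 0.84 = 15.83


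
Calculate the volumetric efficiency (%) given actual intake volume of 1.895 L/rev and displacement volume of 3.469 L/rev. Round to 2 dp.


eta_v = (V_actual / V_disp) * 100
Ratio = 1.895 / 3.469 = 0.5463
eta_v = 0.5463 * 100 = 54.63%


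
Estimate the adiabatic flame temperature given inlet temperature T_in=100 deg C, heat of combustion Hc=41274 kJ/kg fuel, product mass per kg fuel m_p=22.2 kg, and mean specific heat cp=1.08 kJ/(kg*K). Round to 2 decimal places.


T_ad = T_in + Hc / (m_p * cp)
Denominator = 22.2 * 1.08 = 23.9760
Temperature rise = 41274 / 23.9760 = 1721.47 K
T_ad = 100 + 1721.47 = 1821.47 deg C


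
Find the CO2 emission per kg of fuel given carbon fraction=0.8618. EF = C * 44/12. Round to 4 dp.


EF = C_frac * (M_CO2 / M_C)
EF = 0.8618 * (44/12)
EF = 0.8618 * 3.666667 = 3.1599 kg_CO2/kg_fuel


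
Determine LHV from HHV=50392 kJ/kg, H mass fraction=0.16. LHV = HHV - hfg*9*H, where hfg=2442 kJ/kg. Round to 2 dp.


LHV = HHV - hfg * 9 * H
Water correction = 2442 * 9 * 0.16 = 3516.480 kJ/kg
LHV = 50392 - 3516.480 = 46875.52 kJ/kg


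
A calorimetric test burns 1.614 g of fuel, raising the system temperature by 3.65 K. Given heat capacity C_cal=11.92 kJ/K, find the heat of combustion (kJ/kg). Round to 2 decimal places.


Hc = C_cal * delta_T / m_fuel
Q_released = 11.92 * 3.65 = 43.5080 kJ
m_fuel = 1.614 g = 1.614/1000 kg = 0.001614 kg
Hc = 43.5080 / 0.001614 = 26956.63 kJ/kg


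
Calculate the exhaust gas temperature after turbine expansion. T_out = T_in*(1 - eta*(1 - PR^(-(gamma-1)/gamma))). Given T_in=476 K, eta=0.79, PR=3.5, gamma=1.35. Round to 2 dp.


T_out = T_in * (1 - eta * (1 - PR^(-(gamma-1)/gamma)))
Exponent = -(1.35-1)/1.35 = -0.25925926
PR^exp = 3.5^(-0.25925926) = 0.72267881
Factor = 1 - 0.79*(1 - 0.72267881) = 0.78091626
T_out = 476 * 0.78091626 = 371.72 K


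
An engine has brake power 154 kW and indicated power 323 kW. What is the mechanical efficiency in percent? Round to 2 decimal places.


eta_mech = (BP / IP) * 100
Ratio = 154 / 323 = 0.4768
eta_mech = 0.4768 * 100 = 47.68%


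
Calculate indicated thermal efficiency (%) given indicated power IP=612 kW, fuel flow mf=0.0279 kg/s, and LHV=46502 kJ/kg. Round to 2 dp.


eta_ith = (IP / (mf * LHV)) * 100
Denominator = 0.0279 * 46502 = 1297.4058 kW
eta_ith = (612 / 1297.4058) * 100 = 47.17%


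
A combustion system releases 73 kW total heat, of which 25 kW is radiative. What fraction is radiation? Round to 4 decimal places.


f_rad = Q_rad / Q_total
f_rad = 25 / 73 = 0.3425


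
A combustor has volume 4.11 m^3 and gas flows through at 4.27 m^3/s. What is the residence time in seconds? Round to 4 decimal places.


tau = V / Q_flow
tau = 4.11 / 4.27 = 0.9625 s


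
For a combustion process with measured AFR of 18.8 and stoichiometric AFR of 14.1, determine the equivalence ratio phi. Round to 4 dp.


phi = AFR_stoich / AFR_actual
phi = 14.1 / 18.8 = 0.7500


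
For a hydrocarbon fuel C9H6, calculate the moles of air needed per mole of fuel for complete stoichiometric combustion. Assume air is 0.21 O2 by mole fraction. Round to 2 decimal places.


Balanced combustion: C9H6 + 10.5 O2 -> 9 CO2 + 3 H2O
O2 needed = C + H/4 = 9 + 6/4 = 10.50 moles
Air moles = O2 / 0.21 = 10.50 / 0.21 = 50.00 moles air


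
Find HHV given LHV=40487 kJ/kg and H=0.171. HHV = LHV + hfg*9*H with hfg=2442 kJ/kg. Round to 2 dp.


HHV = LHV + hfg * 9 * H
Water addition = 2442 * 9 * 0.171 = 3758.238 kJ/kg
HHV = 40487 + 3758.238 = 44245.24 kJ/kg


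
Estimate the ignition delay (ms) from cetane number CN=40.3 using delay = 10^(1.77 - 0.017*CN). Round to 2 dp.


delay = 10^(1.77 - 0.017*CN)
Exponent = 1.77 - 0.017*40.3 = 1.0849
delay = 10^1.0849 = 12.16 ms


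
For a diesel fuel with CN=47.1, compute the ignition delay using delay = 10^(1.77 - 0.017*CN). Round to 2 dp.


delay = 10^(1.77 - 0.017*CN)
Exponent = 1.77 - 0.017*47.1 = 0.9693
delay = 10^0.9693 = 9.32 ms


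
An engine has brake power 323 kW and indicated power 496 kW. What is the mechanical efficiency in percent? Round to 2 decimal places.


eta_mech = (BP / IP) * 100
Ratio = 323 / 496 = 0.6512
eta_mech = 0.6512 * 100 = 65.12%


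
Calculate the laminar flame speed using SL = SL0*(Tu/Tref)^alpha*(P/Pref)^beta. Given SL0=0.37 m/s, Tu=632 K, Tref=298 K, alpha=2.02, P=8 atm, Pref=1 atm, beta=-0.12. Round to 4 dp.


SL = SL0 * (Tu/Tref)^alpha * (P/Pref)^beta
T ratio = 632/298 = 2.12080537
(T ratio)^alpha = 2.12080537^2.02 = 4.565955
(P/Pref)^beta = 8^(-0.12) = 0.779165
SL = 0.37 * 4.565955 * 0.779165 = 1.3163 m/s


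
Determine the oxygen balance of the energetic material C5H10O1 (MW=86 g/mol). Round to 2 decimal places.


OB = -1600 * (2C + H/2 - O) / MW
Inner = 2*5 + 10/2 - 1 = 14.00
OB = -1600 * 14.00 / 86 = -260.47%


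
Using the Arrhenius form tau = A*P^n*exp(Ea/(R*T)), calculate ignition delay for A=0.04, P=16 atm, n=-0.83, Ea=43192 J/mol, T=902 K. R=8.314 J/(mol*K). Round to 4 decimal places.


tau = A * P^n * exp(Ea/(R*T))
P^n = 16^(-0.83) = 0.10013373
Ea/(R*T) = 43192/(8.314*902) = 5.759526
exp(Ea/(R*T)) = 317.197999
tau = 0.04 * 0.10013373 * 317.197999 = 1.2705 ms


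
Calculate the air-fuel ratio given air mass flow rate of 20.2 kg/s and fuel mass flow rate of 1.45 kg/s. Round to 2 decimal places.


AFR = m_air / m_fuel
AFR = 20.2 / 1.45 = 13.93


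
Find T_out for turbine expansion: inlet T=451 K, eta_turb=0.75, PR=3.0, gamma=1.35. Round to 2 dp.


T_out = T_in * (1 - eta * (1 - PR^(-(gamma-1)/gamma)))
Exponent = -(1.35-1)/1.35 = -0.25925926
PR^exp = 3.0^(-0.25925926) = 0.75214556
Factor = 1 - 0.75*(1 - 0.75214556) = 0.81410917
T_out = 451 * 0.81410917 = 367.16 K


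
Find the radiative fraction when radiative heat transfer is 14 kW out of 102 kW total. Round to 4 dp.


f_rad = Q_rad / Q_total
f_rad = 14 / 102 = 0.1373


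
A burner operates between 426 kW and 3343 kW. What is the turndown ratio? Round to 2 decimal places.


TDR = Q_max / Q_min
TDR = 3343 / 426 = 7.85


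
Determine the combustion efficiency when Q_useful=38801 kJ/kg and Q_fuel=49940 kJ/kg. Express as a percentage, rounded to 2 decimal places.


Efficiency = (Q_useful / Q_fuel) * 100
Efficiency = (38801 / 49940) * 100
Efficiency = 0.7770 * 100 = 77.70%


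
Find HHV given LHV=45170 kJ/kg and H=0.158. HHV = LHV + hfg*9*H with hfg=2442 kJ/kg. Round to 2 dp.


HHV = LHV + hfg * 9 * H
Water addition = 2442 * 9 * 0.158 = 3472.524 kJ/kg
HHV = 45170 + 3472.524 = 48642.52 kJ/kg


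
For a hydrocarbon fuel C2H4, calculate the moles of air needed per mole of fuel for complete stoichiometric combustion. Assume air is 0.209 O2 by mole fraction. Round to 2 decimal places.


Balanced combustion: C2H4 + 3 O2 -> 2 CO2 + 2 H2O
O2 needed = C + H/4 = 2 + 4/4 = 3.00 moles
Air moles = O2 / 0.209 = 3.00 / 0.209 = 14.35 moles air


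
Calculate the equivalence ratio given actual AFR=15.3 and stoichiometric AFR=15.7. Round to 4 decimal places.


phi = AFR_stoich / AFR_actual
phi = 15.7 / 15.3 = 1.0261


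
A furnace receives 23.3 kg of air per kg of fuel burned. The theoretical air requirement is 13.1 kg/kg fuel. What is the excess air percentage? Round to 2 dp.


Excess air = actual - stoichiometric = 23.3 - 13.1 = 10.20 kg/kg fuel
Excess air % = (excess / stoich) * 100 = (10.20 / 13.1) * 100 = 77.86%


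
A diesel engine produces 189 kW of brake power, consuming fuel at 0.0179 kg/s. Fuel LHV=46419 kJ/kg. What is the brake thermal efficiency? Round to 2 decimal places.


eta_BTE = (BP / (mf * LHV)) * 100
Denominator = 0.0179 * 46419 = 830.9001 kW
eta_BTE = (189 / 830.9001) * 100 = 22.75%


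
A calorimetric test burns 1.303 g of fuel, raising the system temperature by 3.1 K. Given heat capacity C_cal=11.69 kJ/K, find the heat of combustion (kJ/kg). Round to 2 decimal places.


Hc = C_cal * delta_T / m_fuel
Q_released = 11.69 * 3.1 = 36.2390 kJ
m_fuel = 1.303 g = 1.303/1000 kg = 0.001303 kg
Hc = 36.2390 / 0.001303 = 27811.97 kJ/kg


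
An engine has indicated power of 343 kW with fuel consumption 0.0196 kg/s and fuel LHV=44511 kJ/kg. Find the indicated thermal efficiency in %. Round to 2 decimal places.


eta_ith = (IP / (mf * LHV)) * 100
Denominator = 0.0196 * 44511 = 872.4156 kW
eta_ith = (343 / 872.4156) * 100 = 39.32%


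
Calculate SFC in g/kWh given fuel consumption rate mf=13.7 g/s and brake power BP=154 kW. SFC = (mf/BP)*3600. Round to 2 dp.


SFC = (mf / BP) * 3600
Rate = 13.7 / 154 = 0.088961 g/(s*kW)
SFC = 0.088961 * 3600 = 320.26 g/kWh


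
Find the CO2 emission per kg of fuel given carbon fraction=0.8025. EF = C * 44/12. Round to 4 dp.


EF = C_frac * (M_CO2 / M_C)
EF = 0.8025 * (44/12)
EF = 0.8025 * 3.666667 = 2.9425 kg_CO2/kg_fuel


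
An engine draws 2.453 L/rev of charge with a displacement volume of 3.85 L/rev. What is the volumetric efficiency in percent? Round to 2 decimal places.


eta_v = (V_actual / V_disp) * 100
Ratio = 2.453 / 3.85 = 0.6371
eta_v = 0.6371 * 100 = 63.71%


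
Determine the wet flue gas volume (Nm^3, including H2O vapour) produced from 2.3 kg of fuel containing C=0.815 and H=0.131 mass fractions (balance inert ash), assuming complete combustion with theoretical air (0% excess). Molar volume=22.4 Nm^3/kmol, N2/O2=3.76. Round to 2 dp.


Per kg fuel: CO2 = (C/12 kmol)*22.4 = (0.815/12)*22.4 = 1.52133 Nm^3
Per kg fuel: H2O = (H/2 kmol)*22.4 = (0.131/2)*22.4 = 1.46720 Nm^3
O2 needed per kg fuel = C/12 + H/4 = 0.815/12 + 0.131/4 = 0.10066667 kmol
Per kg fuel: N2 = O2*3.76*22.4 = 0.10066667*3.76*22.4 = 8.47855 Nm^3
Total per kg = 1.52133 + 1.46720 + 8.47855 = 11.46708 Nm^3
Total = 11.46708 * 2.3 = 26.37 Nm^3


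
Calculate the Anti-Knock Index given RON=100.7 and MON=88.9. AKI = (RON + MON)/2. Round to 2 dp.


AKI = (RON + MON) / 2
AKI = (100.7 + 88.9) / 2
AKI = 189.6 / 2 = 94.80


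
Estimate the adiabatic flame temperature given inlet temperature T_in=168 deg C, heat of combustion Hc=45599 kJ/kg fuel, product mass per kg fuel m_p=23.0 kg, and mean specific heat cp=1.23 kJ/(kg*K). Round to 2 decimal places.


T_ad = T_in + Hc / (m_p * cp)
Denominator = 23.0 * 1.23 = 28.2900
Temperature rise = 45599 / 28.2900 = 1611.84 K
T_ad = 168 + 1611.84 = 1779.84 deg C


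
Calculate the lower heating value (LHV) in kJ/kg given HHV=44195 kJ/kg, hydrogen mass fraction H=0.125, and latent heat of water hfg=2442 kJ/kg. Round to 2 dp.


LHV = HHV - hfg * 9 * H
Water correction = 2442 * 9 * 0.125 = 2747.250 kJ/kg
LHV = 44195 - 2747.250 = 41447.75 kJ/kg


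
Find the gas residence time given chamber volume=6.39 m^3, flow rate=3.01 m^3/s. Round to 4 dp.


tau = V / Q_flow
tau = 6.39 / 3.01 = 2.1229 s


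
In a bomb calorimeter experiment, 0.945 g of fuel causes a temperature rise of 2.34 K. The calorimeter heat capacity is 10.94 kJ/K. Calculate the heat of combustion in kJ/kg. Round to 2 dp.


Hc = C_cal * delta_T / m_fuel
Q_released = 10.94 * 2.34 = 25.5996 kJ
m_fuel = 0.945 g = 0.945/1000 kg = 0.000945 kg
Hc = 25.5996 / 0.000945 = 27089.52 kJ/kg


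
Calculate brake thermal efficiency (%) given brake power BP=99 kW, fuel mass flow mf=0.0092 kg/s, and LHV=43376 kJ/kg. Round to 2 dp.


eta_BTE = (BP / (mf * LHV)) * 100
Denominator = 0.0092 * 43376 = 399.0592 kW
eta_BTE = (99 / 399.0592) * 100 = 24.81%


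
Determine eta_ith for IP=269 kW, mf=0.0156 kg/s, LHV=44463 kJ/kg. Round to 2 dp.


eta_ith = (IP / (mf * LHV)) * 100
Denominator = 0.0156 * 44463 = 693.6228 kW
eta_ith = (269 / 693.6228) * 100 = 38.78%


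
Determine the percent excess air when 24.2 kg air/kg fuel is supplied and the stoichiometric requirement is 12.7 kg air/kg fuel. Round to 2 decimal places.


Excess air = actual - stoichiometric = 24.2 - 12.7 = 11.50 kg/kg fuel
Excess air % = (excess / stoich) * 100 = (11.50 / 12.7) * 100 = 90.55%


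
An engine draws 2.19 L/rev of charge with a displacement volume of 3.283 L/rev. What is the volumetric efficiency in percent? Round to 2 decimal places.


eta_v = (V_actual / V_disp) * 100
Ratio = 2.19 / 3.283 = 0.6671
eta_v = 0.6671 * 100 = 66.71%


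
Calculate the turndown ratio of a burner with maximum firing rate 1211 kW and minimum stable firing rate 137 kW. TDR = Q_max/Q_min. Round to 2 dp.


TDR = Q_max / Q_min
TDR = 1211 / 137 = 8.84


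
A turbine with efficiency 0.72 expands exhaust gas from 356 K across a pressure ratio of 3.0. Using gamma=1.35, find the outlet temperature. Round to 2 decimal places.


T_out = T_in * (1 - eta * (1 - PR^(-(gamma-1)/gamma)))
Exponent = -(1.35-1)/1.35 = -0.25925926
PR^exp = 3.0^(-0.25925926) = 0.75214556
Factor = 1 - 0.72*(1 - 0.75214556) = 0.82154480
T_out = 356 * 0.82154480 = 292.47 K


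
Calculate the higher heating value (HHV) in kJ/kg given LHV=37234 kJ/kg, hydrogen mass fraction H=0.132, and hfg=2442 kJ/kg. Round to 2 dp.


HHV = LHV + hfg * 9 * H
Water addition = 2442 * 9 * 0.132 = 2901.096 kJ/kg
HHV = 37234 + 2901.096 = 40135.10 kJ/kg


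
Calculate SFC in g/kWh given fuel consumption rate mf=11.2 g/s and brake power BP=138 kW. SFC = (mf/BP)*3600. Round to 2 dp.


SFC = (mf / BP) * 3600
Rate = 11.2 / 138 = 0.081159 g/(s*kW)
SFC = 0.081159 * 3600 = 292.17 g/kWh


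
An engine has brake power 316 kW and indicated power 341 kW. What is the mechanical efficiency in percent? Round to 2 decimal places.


eta_mech = (BP / IP) * 100
Ratio = 316 / 341 = 0.9267
eta_mech = 0.9267 * 100 = 92.67%


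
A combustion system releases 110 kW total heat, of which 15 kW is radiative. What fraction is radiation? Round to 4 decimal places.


f_rad = Q_rad / Q_total
f_rad = 15 / 110 = 0.1364


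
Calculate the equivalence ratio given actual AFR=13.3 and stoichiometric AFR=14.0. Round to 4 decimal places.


phi = AFR_stoich / AFR_actual
phi = 14.0 / 13.3 = 1.0526


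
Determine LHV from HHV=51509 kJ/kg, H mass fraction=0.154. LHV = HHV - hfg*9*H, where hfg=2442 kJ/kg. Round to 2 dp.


LHV = HHV - hfg * 9 * H
Water correction = 2442 * 9 * 0.154 = 3384.612 kJ/kg
LHV = 51509 - 3384.612 = 48124.39 kJ/kg


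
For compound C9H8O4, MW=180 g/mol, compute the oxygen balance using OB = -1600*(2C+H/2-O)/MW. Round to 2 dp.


OB = -1600 * (2C + H/2 - O) / MW
Inner = 2*9 + 8/2 - 4 = 18.00
OB = -1600 * 18.00 / 180 = -160.00%


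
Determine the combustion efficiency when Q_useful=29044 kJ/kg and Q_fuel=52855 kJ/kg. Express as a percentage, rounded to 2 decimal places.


Efficiency = (Q_useful / Q_fuel) * 100
Efficiency = (29044 / 52855) * 100
Efficiency = 0.5495 * 100 = 54.95%


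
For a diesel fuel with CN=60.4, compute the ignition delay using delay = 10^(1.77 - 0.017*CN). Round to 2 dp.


delay = 10^(1.77 - 0.017*CN)
Exponent = 1.77 - 0.017*60.4 = 0.7432
delay = 10^0.7432 = 5.54 ms


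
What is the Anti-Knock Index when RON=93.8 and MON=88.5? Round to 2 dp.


AKI = (RON + MON) / 2
AKI = (93.8 + 88.5) / 2
AKI = 182.3 / 2 = 91.15


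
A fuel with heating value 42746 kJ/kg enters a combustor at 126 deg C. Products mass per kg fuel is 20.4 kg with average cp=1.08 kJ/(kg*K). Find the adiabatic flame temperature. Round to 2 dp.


T_ad = T_in + Hc / (m_p * cp)
Denominator = 20.4 * 1.08 = 22.0320
Temperature rise = 42746 / 22.0320 = 1940.18 K
T_ad = 126 + 1940.18 = 2066.18 deg C


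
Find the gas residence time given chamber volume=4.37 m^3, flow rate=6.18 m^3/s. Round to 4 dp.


tau = V / Q_flow
tau = 4.37 / 6.18 = 0.7071 s


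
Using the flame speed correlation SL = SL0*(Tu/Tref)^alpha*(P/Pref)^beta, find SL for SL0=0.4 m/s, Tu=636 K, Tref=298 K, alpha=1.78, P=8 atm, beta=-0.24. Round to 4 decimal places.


SL = SL0 * (Tu/Tref)^alpha * (P/Pref)^beta
T ratio = 636/298 = 2.13422819
(T ratio)^alpha = 2.13422819^1.78 = 3.855216
(P/Pref)^beta = 8^(-0.24) = 0.607097
SL = 0.4 * 3.855216 * 0.607097 = 0.9362 m/s


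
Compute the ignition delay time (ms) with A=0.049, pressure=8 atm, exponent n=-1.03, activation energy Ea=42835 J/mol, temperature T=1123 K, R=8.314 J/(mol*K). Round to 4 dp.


tau = A * P^n * exp(Ea/(R*T))
P^n = 8^(-1.03) = 0.11744034
Ea/(R*T) = 42835/(8.314*1123) = 4.587848
exp(Ea/(R*T)) = 98.282671
tau = 0.049 * 0.11744034 * 98.282671 = 0.5656 ms
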